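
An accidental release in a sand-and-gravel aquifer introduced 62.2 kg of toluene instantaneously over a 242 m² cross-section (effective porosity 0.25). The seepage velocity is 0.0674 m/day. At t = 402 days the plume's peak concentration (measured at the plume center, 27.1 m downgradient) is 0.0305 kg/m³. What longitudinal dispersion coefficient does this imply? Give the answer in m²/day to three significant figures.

At the plume center C_max = M/(n_e·A·√(4πDt)), so D = M²/(4πt·(n_e·A·C_max)²).
n_e·A·C_max = 0.25 × 242 × 0.0305 = 1.845 kg/m.
D = 62.2²/(4π × 402 × 1.845²) = 0.225 m²/day.

0.225 m²/day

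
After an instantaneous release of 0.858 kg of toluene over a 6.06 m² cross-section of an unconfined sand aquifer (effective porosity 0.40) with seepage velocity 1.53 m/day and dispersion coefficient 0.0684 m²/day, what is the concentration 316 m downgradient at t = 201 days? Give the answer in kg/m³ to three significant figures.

0.00731 kg/m³

For an instantaneous plane source, C(x,t) = M/(n_e·A·√(4πDt)) · exp(−(x−vt)²/(4Dt)), with n_e·A the pore (flow) area.
Plume center vt = 1.53 × 201 = 307.53 m, so the well at 316 m is 8.47 m downgradient of the peak.
√(4πDt) = 13.14 m, giving peak height M/(n_e·A·√(4πDt)) = 0.858/(0.40 × 6.06 × 13.14) = 0.02694 kg/m³.
(x−vt)²/(4Dt) = (8.47)²/(4 × 0.0684 × 201) = 1.305; exp(−1.305) = 0.2712.
C = 0.02694 × 0.2712 = 0.00731 kg/m³.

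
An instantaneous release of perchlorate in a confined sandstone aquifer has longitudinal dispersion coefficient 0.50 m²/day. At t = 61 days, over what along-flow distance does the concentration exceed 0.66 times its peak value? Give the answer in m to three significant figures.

The plume is Gaussian with σ = √(2Dt) = √(2 × 0.50 × 61) = 7.810 m.
C/C_peak = exp(−Δx²/(2σ²)) = 0.66 ⇒ Δx = σ·√(−2 ln 0.66) = 7.810 × 0.9116 = 7.120 m.
Width = 2Δx = 14.2 m.

14.2 m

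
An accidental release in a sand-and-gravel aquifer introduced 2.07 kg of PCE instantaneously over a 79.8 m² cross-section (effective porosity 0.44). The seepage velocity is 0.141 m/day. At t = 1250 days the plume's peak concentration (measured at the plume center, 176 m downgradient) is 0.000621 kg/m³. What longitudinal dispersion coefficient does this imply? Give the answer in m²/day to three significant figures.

At the plume center C_max = M/(n_e·A·√(4πDt)), so D = M²/(4πt·(n_e·A·C_max)²).
n_e·A·C_max = 0.44 × 79.8 × 0.000621 = 0.02180 kg/m.
D = 2.07²/(4π × 1250 × 0.02180²) = 0.574 m²/day.

0.574 m²/day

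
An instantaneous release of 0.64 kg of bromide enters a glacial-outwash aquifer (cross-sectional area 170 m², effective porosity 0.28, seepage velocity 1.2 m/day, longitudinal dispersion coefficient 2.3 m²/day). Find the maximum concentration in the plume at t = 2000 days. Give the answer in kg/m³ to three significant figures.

5.59e-05 kg/m³

The peak of an instantaneous 1D plume sits at x = vt; there the Gaussian factor is 1 and C_max = M/(n_e·A·√(4πDt)), where n_e·A is the pore area the mass is dissolved in.
√(4πDt) = √(4π × 2.3 × 2000) = 240.4 m, so C_max = 0.64/(0.28 × 170 × 240.4) = 5.59e-05 kg/m³.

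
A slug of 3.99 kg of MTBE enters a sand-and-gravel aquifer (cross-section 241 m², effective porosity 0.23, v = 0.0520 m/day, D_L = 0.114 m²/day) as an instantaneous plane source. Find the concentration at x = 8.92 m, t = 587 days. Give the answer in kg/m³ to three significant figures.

0.000434 kg/m³

For an instantaneous plane source, C(x,t) = M/(n_e·A·√(4πDt)) · exp(−(x−vt)²/(4Dt)), with n_e·A the pore (flow) area.
Plume center vt = 0.0520 × 587 = 30.524 m, so the well at 8.92 m is 21.604 m upgradient of the peak.
√(4πDt) = 29.00 m, giving peak height M/(n_e·A·√(4πDt)) = 3.99/(0.23 × 241 × 29.00) = 0.002482 kg/m³.
(x−vt)²/(4Dt) = (-21.604)²/(4 × 0.114 × 587) = 1.744; exp(−1.744) = 0.1748.
C = 0.002482 × 0.1748 = 0.000434 kg/m³.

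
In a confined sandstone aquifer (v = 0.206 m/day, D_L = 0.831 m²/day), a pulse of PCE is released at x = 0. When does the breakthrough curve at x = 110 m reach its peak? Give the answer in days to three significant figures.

For the 1D instantaneous-source solution, setting ∂C/∂t = 0 at fixed x gives v²t² + 2Dt − x² = 0, so t = (√(D² + v²x²) − D)/v².
√(D² + v²x²) = √(0.831² + 0.206² × 110²) = 22.68; v² = 0.042436.
t = (22.68 − 0.831)/0.042436 = 515 days (vs. the pure-advection estimate x/v = 534 d).

515 days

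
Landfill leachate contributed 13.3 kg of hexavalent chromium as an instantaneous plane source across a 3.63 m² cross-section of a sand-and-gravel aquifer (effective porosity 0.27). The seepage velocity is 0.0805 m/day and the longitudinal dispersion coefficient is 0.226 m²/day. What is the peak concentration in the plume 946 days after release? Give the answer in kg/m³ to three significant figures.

0.262 kg/m³

The peak of an instantaneous 1D plume sits at x = vt; there the Gaussian factor is 1 and C_max = M/(n_e·A·√(4πDt)), where n_e·A is the pore area the mass is dissolved in.
√(4πDt) = √(4π × 0.226 × 946) = 51.83 m, so C_max = 13.3/(0.27 × 3.63 × 51.83) = 0.262 kg/m³.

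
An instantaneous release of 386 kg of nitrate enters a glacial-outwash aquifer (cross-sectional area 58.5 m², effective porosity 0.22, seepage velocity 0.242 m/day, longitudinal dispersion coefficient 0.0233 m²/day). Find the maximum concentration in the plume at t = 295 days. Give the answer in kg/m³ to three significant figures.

3.23 kg/m³

The peak of an instantaneous 1D plume sits at x = vt; there the Gaussian factor is 1 and C_max = M/(n_e·A·√(4πDt)), where n_e·A is the pore area the mass is dissolved in.
√(4πDt) = √(4π × 0.0233 × 295) = 9.294 m, so C_max = 386/(0.22 × 58.5 × 9.294) = 3.23 kg/m³.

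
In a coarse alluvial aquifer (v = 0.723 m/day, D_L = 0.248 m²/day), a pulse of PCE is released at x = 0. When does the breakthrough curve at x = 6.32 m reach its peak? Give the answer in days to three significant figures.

8.28 days

For the 1D instantaneous-source solution, setting ∂C/∂t = 0 at fixed x gives v²t² + 2Dt − x² = 0, so t = (√(D² + v²x²) − D)/v².
√(D² + v²x²) = √(0.248² + 0.723² × 6.32²) = 4.576; v² = 0.522729.
t = (4.576 − 0.248)/0.522729 = 8.28 days (vs. the pure-advection estimate x/v = 8.74 d).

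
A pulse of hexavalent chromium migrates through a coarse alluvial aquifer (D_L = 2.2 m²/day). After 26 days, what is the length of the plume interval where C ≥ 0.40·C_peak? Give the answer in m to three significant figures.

29.0 m

The plume is Gaussian with σ = √(2Dt) = √(2 × 2.2 × 26) = 10.70 m.
C/C_peak = exp(−Δx²/(2σ²)) = 0.40 ⇒ Δx = σ·√(−2 ln 0.40) = 10.70 × 1.354 = 14.49 m.
Width = 2Δx = 29.0 m.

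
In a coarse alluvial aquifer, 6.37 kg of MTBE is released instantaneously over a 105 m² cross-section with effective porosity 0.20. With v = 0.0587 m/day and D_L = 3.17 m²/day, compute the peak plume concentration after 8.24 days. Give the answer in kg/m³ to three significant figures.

The peak of an instantaneous 1D plume sits at x = vt; there the Gaussian factor is 1 and C_max = M/(n_e·A·√(4πDt)), where n_e·A is the pore area the mass is dissolved in.
√(4πDt) = √(4π × 3.17 × 8.24) = 18.12 m, so C_max = 6.37/(0.20 × 105 × 18.12) = 0.0167 kg/m³.

0.0167 kg/m³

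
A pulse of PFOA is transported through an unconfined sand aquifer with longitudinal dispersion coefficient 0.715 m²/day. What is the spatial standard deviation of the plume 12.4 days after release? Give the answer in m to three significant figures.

Dispersive spreading gives a Gaussian with σ² = 2Dt; advection only shifts the center.
σ = √(2 × 0.715 × 12.4) = 4.21 m.

4.21 m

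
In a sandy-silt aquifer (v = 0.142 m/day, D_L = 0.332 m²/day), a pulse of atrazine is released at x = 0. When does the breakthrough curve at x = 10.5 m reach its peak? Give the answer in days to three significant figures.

59.3 days

For the 1D instantaneous-source solution, setting ∂C/∂t = 0 at fixed x gives v²t² + 2Dt − x² = 0, so t = (√(D² + v²x²) − D)/v².
√(D² + v²x²) = √(0.332² + 0.142² × 10.5²) = 1.528; v² = 0.020164.
t = (1.528 − 0.332)/0.020164 = 59.3 days (vs. the pure-advection estimate x/v = 73.9 d).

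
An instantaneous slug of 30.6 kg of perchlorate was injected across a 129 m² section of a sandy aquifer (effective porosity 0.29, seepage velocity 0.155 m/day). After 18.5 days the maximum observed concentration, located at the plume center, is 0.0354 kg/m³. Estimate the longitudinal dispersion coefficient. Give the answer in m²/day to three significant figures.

At the plume center C_max = M/(n_e·A·√(4πDt)), so D = M²/(4πt·(n_e·A·C_max)²).
n_e·A·C_max = 0.29 × 129 × 0.0354 = 1.324 kg/m.
D = 30.6²/(4π × 18.5 × 1.324²) = 2.30 m²/day.

2.30 m²/day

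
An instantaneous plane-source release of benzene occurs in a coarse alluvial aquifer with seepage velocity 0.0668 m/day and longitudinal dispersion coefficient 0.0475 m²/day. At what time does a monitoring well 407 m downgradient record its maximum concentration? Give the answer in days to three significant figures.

For the 1D instantaneous-source solution, setting ∂C/∂t = 0 at fixed x gives v²t² + 2Dt − x² = 0, so t = (√(D² + v²x²) − D)/v².
√(D² + v²x²) = √(0.0475² + 0.0668² × 407²) = 27.19; v² = 0.00446224.
t = (27.19 − 0.0475)/0.00446224 = 6080 days (vs. the pure-advection estimate x/v = 6090 d).

6080 days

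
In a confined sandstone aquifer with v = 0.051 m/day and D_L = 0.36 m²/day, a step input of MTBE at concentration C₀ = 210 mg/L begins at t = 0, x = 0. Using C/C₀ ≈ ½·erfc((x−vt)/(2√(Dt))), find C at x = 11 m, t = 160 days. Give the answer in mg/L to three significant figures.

83.1 mg/L

For a continuous step input, C/C₀ ≈ ½·erfc((x−vt)/(2√(Dt))).
vt = 0.051 × 160 = 8.16 m and 2√(Dt) = 2√(0.36 × 160) = 15.18 m.
Argument (x−vt)/(2√(Dt)) = (11 − 8.16)/15.18 = 0.1871; ½·erfc(0.1871) = 0.3957.
C = 210 × 0.3957 = 83.1 mg/L.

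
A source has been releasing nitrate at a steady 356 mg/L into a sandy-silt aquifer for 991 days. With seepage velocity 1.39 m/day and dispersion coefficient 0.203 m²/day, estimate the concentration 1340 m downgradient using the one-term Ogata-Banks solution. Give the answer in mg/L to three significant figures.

345 mg/L

For a continuous step input, C/C₀ ≈ ½·erfc((x−vt)/(2√(Dt))).
vt = 1.39 × 991 = 1377.49 m and 2√(Dt) = 2√(0.203 × 991) = 28.37 m.
Argument (x−vt)/(2√(Dt)) = (1340 − 1377.49)/28.37 = -1.321; ½·erfc(-1.321) = 0.9691.
C = 356 × 0.9691 = 345 mg/L.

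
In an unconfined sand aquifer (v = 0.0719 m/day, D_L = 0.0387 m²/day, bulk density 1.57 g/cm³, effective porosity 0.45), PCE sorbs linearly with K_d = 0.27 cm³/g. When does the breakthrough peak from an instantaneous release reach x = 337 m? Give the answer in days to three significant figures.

Retardation factor R = 1 + ρ_b·K_d/n = 1 + 1.57 × 0.27/0.45 = 1.942.
Sorption retards both mechanisms: v_R = v/R = 0.03702 m/day, D_R = D/R = 0.01993 m²/day.
Peak time from v_R²t² + 2D_R t − x² = 0: t = (√(D_R² + v_R²x²) − D_R)/v_R².
√(D_R² + v_R²x²) = √(0.01993² + 0.03702² × 337²) = 12.48; v_R² = 0.001370.
t = (12.48 − 0.01993)/0.001370 = 9090 days.

9090 days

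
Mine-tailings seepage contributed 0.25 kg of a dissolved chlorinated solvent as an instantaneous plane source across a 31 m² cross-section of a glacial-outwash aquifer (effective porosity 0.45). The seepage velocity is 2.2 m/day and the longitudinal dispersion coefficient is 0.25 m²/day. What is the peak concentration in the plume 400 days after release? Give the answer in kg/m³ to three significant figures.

The peak of an instantaneous 1D plume sits at x = vt; there the Gaussian factor is 1 and C_max = M/(n_e·A·√(4πDt)), where n_e·A is the pore area the mass is dissolved in.
√(4πDt) = √(4π × 0.25 × 400) = 35.45 m, so C_max = 0.25/(0.45 × 31 × 35.45) = 0.000506 kg/m³.

0.000506 kg/m³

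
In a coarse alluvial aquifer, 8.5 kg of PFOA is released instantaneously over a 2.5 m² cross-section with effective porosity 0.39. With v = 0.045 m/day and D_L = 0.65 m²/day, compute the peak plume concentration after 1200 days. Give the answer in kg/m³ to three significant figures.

The peak of an instantaneous 1D plume sits at x = vt; there the Gaussian factor is 1 and C_max = M/(n_e·A·√(4πDt)), where n_e·A is the pore area the mass is dissolved in.
√(4πDt) = √(4π × 0.65 × 1200) = 99.00 m, so C_max = 8.5/(0.39 × 2.5 × 99.00) = 0.0881 kg/m³.

0.0881 kg/m³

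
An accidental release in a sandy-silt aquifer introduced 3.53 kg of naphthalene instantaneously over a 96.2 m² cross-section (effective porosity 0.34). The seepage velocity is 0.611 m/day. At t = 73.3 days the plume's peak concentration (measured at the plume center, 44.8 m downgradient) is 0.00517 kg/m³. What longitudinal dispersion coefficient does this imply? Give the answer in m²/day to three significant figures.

0.473 m²/day

At the plume center C_max = M/(n_e·A·√(4πDt)), so D = M²/(4πt·(n_e·A·C_max)²).
n_e·A·C_max = 0.34 × 96.2 × 0.00517 = 0.1691 kg/m.
D = 3.53²/(4π × 73.3 × 0.1691²) = 0.473 m²/day.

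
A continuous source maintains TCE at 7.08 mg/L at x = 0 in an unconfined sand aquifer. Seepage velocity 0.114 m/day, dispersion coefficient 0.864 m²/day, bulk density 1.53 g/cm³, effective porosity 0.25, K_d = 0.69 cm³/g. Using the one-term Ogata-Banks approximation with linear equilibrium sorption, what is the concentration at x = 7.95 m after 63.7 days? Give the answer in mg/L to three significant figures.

0.542 mg/L

Retardation factor R = 1 + ρ_b·K_d/n = 1 + 1.53 × 0.69/0.25 = 5.223.
Sorption retards both mechanisms: v_R = v/R = 0.02183 m/day, D_R = D/R = 0.1654 m²/day.
v_R·t = 0.02183 × 63.7 = 1.390571 m; 2√(D_R t) = 6.492 m; argument = (7.95 − 1.390571)/6.492 = 1.010.
C = C₀ × ½·erfc(1.010) = 7.08 × 0.07659 = 0.542 mg/L.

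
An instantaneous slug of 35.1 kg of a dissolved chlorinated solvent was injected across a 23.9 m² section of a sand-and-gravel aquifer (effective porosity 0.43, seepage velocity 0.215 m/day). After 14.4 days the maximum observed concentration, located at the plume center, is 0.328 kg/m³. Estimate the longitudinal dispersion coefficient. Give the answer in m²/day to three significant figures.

0.599 m²/day

At the plume center C_max = M/(n_e·A·√(4πDt)), so D = M²/(4πt·(n_e·A·C_max)²).
n_e·A·C_max = 0.43 × 23.9 × 0.328 = 3.371 kg/m.
D = 35.1²/(4π × 14.4 × 3.371²) = 0.599 m²/day.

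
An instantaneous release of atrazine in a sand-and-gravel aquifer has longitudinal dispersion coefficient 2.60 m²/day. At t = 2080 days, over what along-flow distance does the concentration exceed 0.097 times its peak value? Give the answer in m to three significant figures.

The plume is Gaussian with σ = √(2Dt) = √(2 × 2.60 × 2080) = 104.0 m.
C/C_peak = exp(−Δx²/(2σ²)) = 0.097 ⇒ Δx = σ·√(−2 ln 0.097) = 104.0 × 2.160 = 224.6 m.
Width = 2Δx = 449 m.

449 m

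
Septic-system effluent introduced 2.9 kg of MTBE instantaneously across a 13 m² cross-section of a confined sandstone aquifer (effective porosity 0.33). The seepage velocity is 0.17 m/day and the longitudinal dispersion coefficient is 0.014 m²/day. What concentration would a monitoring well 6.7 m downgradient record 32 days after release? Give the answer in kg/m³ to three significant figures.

0.117 kg/m³

For an instantaneous plane source, C(x,t) = M/(n_e·A·√(4πDt)) · exp(−(x−vt)²/(4Dt)), with n_e·A the pore (flow) area.
Plume center vt = 0.17 × 32 = 5.44 m, so the well at 6.7 m is 1.26 m downgradient of the peak.
√(4πDt) = 2.373 m, giving peak height M/(n_e·A·√(4πDt)) = 2.9/(0.33 × 13 × 2.373) = 0.2849 kg/m³.
(x−vt)²/(4Dt) = (1.26)²/(4 × 0.014 × 32) = 0.8859; exp(−0.8859) = 0.4123.
C = 0.2849 × 0.4123 = 0.117 kg/m³.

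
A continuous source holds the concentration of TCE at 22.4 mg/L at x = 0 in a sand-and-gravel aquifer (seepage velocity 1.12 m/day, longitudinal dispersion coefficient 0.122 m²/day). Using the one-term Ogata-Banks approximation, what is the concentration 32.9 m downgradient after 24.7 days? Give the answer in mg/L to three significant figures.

For a continuous step input, C/C₀ ≈ ½·erfc((x−vt)/(2√(Dt))).
vt = 1.12 × 24.7 = 27.664 m and 2√(Dt) = 2√(0.122 × 24.7) = 3.472 m.
Argument (x−vt)/(2√(Dt)) = (32.9 − 27.664)/3.472 = 1.508; ½·erfc(1.508) = 0.01648.
C = 22.4 × 0.01648 = 0.369 mg/L.

0.369 mg/L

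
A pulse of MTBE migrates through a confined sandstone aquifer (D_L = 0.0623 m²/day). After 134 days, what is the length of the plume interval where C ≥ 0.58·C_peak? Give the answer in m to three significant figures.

The plume is Gaussian with σ = √(2Dt) = √(2 × 0.0623 × 134) = 4.086 m.
C/C_peak = exp(−Δx²/(2σ²)) = 0.58 ⇒ Δx = σ·√(−2 ln 0.58) = 4.086 × 1.044 = 4.266 m.
Width = 2Δx = 8.53 m.

8.53 m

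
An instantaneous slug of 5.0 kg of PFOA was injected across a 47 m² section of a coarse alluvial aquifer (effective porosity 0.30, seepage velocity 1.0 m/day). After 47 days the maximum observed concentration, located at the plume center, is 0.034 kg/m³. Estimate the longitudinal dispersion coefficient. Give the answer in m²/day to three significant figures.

At the plume center C_max = M/(n_e·A·√(4πDt)), so D = M²/(4πt·(n_e·A·C_max)²).
n_e·A·C_max = 0.30 × 47 × 0.034 = 0.4794 kg/m.
D = 5.0²/(4π × 47 × 0.4794²) = 0.184 m²/day.

0.184 m²/day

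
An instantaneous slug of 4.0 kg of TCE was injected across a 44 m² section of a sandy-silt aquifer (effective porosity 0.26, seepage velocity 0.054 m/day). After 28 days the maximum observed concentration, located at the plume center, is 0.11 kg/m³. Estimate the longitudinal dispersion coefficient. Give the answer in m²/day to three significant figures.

At the plume center C_max = M/(n_e·A·√(4πDt)), so D = M²/(4πt·(n_e·A·C_max)²).
n_e·A·C_max = 0.26 × 44 × 0.11 = 1.258 kg/m.
D = 4.0²/(4π × 28 × 1.258²) = 0.0287 m²/day.

0.0287 m²/day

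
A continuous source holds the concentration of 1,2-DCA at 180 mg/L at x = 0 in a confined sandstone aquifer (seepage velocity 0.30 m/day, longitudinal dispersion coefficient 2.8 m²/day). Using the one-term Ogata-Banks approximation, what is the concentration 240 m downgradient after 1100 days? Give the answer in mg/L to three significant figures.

157 mg/L

For a continuous step input, C/C₀ ≈ ½·erfc((x−vt)/(2√(Dt))).
vt = 0.30 × 1100 = 330 m and 2√(Dt) = 2√(2.8 × 1100) = 111.0 m.
Argument (x−vt)/(2√(Dt)) = (240 − 330)/111.0 = -0.8108; ½·erfc(-0.8108) = 0.8742.
C = 180 × 0.8742 = 157 mg/L.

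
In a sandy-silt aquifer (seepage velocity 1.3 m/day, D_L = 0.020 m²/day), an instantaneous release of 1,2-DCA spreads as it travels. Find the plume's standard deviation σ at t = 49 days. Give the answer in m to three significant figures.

Dispersive spreading gives a Gaussian with σ² = 2Dt; advection only shifts the center.
σ = √(2 × 0.020 × 49) = 1.40 m.

1.40 m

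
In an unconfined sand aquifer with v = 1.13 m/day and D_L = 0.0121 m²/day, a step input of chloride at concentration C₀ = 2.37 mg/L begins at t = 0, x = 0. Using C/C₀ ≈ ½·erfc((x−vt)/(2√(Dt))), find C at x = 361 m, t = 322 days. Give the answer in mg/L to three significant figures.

For a continuous step input, C/C₀ ≈ ½·erfc((x−vt)/(2√(Dt))).
vt = 1.13 × 322 = 363.86 m and 2√(Dt) = 2√(0.0121 × 322) = 3.948 m.
Argument (x−vt)/(2√(Dt)) = (361 − 363.86)/3.948 = -0.7244; ½·erfc(-0.7244) = 0.8472.
C = 2.37 × 0.8472 = 2.01 mg/L.

2.01 mg/L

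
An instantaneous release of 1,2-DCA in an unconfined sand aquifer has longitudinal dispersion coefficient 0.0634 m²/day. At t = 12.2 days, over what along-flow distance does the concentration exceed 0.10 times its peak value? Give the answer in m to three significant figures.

5.34 m

The plume is Gaussian with σ = √(2Dt) = √(2 × 0.0634 × 12.2) = 1.244 m.
C/C_peak = exp(−Δx²/(2σ²)) = 0.10 ⇒ Δx = σ·√(−2 ln 0.10) = 1.244 × 2.146 = 2.670 m.
Width = 2Δx = 5.34 m.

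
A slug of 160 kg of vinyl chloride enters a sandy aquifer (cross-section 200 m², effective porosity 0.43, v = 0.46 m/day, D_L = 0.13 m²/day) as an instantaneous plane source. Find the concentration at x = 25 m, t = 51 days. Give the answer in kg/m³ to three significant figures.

For an instantaneous plane source, C(x,t) = M/(n_e·A·√(4πDt)) · exp(−(x−vt)²/(4Dt)), with n_e·A the pore (flow) area.
Plume center vt = 0.46 × 51 = 23.46 m, so the well at 25 m is 1.54 m downgradient of the peak.
√(4πDt) = 9.128 m, giving peak height M/(n_e·A·√(4πDt)) = 160/(0.43 × 200 × 9.128) = 0.2038 kg/m³.
(x−vt)²/(4Dt) = (1.54)²/(4 × 0.13 × 51) = 0.08943; exp(−0.08943) = 0.9145.
C = 0.2038 × 0.9145 = 0.186 kg/m³.

0.186 kg/m³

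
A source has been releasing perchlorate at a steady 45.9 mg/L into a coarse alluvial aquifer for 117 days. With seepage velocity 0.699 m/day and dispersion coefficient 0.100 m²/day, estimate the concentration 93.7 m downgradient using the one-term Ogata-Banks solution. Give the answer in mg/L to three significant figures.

0.316 mg/L

For a continuous step input, C/C₀ ≈ ½·erfc((x−vt)/(2√(Dt))).
vt = 0.699 × 117 = 81.783 m and 2√(Dt) = 2√(0.100 × 117) = 6.841 m.
Argument (x−vt)/(2√(Dt)) = (93.7 − 81.783)/6.841 = 1.742; ½·erfc(1.742) = 0.006878.
C = 45.9 × 0.006878 = 0.316 mg/L.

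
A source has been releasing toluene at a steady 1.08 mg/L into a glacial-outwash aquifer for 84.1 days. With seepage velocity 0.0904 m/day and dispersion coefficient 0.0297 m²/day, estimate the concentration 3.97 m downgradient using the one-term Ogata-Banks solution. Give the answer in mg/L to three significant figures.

1.02 mg/L

For a continuous step input, C/C₀ ≈ ½·erfc((x−vt)/(2√(Dt))).
vt = 0.0904 × 84.1 = 7.60264 m and 2√(Dt) = 2√(0.0297 × 84.1) = 3.161 m.
Argument (x−vt)/(2√(Dt)) = (3.97 − 7.60264)/3.161 = -1.149; ½·erfc(-1.149) = 0.9479.
C = 1.08 × 0.9479 = 1.02 mg/L.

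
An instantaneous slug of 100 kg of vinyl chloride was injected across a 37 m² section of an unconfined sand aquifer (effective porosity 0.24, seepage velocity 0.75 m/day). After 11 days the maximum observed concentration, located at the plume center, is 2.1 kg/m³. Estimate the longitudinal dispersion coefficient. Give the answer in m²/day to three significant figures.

0.208 m²/day

At the plume center C_max = M/(n_e·A·√(4πDt)), so D = M²/(4πt·(n_e·A·C_max)²).
n_e·A·C_max = 0.24 × 37 × 2.1 = 18.65 kg/m.
D = 100²/(4π × 11 × 18.65²) = 0.208 m²/day.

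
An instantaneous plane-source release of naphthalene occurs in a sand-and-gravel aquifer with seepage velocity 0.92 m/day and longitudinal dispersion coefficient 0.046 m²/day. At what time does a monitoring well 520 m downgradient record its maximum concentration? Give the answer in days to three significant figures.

For the 1D instantaneous-source solution, setting ∂C/∂t = 0 at fixed x gives v²t² + 2Dt − x² = 0, so t = (√(D² + v²x²) − D)/v².
√(D² + v²x²) = √(0.046² + 0.92² × 520²) = 478.4; v² = 0.8464.
t = (478.4 − 0.046)/0.8464 = 565 days (vs. the pure-advection estimate x/v = 565 d).

565 days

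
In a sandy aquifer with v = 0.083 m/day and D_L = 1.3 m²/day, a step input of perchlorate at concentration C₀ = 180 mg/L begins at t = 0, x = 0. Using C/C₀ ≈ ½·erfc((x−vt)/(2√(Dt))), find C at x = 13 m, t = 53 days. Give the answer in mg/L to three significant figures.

For a continuous step input, C/C₀ ≈ ½·erfc((x−vt)/(2√(Dt))).
vt = 0.083 × 53 = 4.399 m and 2√(Dt) = 2√(1.3 × 53) = 16.60 m.
Argument (x−vt)/(2√(Dt)) = (13 − 4.399)/16.60 = 0.5181; ½·erfc(0.5181) = 0.2319.
C = 180 × 0.2319 = 41.7 mg/L.

41.7 mg/L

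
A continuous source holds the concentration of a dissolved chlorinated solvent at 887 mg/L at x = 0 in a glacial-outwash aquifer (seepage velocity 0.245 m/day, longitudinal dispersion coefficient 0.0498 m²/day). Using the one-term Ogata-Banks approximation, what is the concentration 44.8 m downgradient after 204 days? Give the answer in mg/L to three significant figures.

For a continuous step input, C/C₀ ≈ ½·erfc((x−vt)/(2√(Dt))).
vt = 0.245 × 204 = 49.98 m and 2√(Dt) = 2√(0.0498 × 204) = 6.375 m.
Argument (x−vt)/(2√(Dt)) = (44.8 − 49.98)/6.375 = -0.8125; ½·erfc(-0.8125) = 0.8747.
C = 887 × 0.8747 = 776 mg/L.

776 mg/L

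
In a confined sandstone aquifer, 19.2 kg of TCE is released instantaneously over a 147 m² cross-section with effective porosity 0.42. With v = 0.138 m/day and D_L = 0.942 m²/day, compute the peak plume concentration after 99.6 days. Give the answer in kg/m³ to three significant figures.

0.00906 kg/m³

The peak of an instantaneous 1D plume sits at x = vt; there the Gaussian factor is 1 and C_max = M/(n_e·A·√(4πDt)), where n_e·A is the pore area the mass is dissolved in.
√(4πDt) = √(4π × 0.942 × 99.6) = 34.34 m, so C_max = 19.2/(0.42 × 147 × 34.34) = 0.00906 kg/m³.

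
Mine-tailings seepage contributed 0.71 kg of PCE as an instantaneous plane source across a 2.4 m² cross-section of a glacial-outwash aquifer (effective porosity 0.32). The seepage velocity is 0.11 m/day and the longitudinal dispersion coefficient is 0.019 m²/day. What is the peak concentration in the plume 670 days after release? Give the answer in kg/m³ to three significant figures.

The peak of an instantaneous 1D plume sits at x = vt; there the Gaussian factor is 1 and C_max = M/(n_e·A·√(4πDt)), where n_e·A is the pore area the mass is dissolved in.
√(4πDt) = √(4π × 0.019 × 670) = 12.65 m, so C_max = 0.71/(0.32 × 2.4 × 12.65) = 0.0731 kg/m³.

0.0731 kg/m³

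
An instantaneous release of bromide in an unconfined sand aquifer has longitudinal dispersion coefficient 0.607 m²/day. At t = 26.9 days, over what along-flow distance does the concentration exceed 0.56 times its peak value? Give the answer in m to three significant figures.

The plume is Gaussian with σ = √(2Dt) = √(2 × 0.607 × 26.9) = 5.715 m.
C/C_peak = exp(−Δx²/(2σ²)) = 0.56 ⇒ Δx = σ·√(−2 ln 0.56) = 5.715 × 1.077 = 6.155 m.
Width = 2Δx = 12.3 m.

12.3 m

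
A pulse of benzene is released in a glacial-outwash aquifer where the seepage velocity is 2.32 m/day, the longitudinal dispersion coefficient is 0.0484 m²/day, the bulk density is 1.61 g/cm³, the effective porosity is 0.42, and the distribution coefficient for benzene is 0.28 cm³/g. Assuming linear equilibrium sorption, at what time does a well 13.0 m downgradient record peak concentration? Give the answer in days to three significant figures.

11.6 days

Retardation factor R = 1 + ρ_b·K_d/n = 1 + 1.61 × 0.28/0.42 = 2.073.
Sorption retards both mechanisms: v_R = v/R = 1.119 m/day, D_R = D/R = 0.02335 m²/day.
Peak time from v_R²t² + 2D_R t − x² = 0: t = (√(D_R² + v_R²x²) − D_R)/v_R².
√(D_R² + v_R²x²) = √(0.02335² + 1.119² × 13.0²) = 14.55; v_R² = 1.252.
t = (14.55 − 0.02335)/1.252 = 11.6 days.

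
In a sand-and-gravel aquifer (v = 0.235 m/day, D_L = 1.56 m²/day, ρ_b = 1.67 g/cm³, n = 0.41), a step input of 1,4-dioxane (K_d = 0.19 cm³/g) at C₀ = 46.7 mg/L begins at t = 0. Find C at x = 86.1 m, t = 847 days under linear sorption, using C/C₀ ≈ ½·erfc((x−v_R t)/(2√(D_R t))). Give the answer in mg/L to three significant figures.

35.1 mg/L

Retardation factor R = 1 + ρ_b·K_d/n = 1 + 1.67 × 0.19/0.41 = 1.774.
Sorption retards both mechanisms: v_R = v/R = 0.1325 m/day, D_R = D/R = 0.8794 m²/day.
v_R·t = 0.1325 × 847 = 112.2275 m; 2√(D_R t) = 54.58 m; argument = (86.1 − 112.2275)/54.58 = -0.4787.
C = C₀ × ½·erfc(-0.4787) = 46.7 × 0.7508 = 35.1 mg/L.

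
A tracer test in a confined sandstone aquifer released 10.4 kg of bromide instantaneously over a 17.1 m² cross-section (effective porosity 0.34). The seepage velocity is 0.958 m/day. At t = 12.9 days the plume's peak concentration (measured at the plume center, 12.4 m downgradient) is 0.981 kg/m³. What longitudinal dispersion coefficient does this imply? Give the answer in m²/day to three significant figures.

0.0205 m²/day

At the plume center C_max = M/(n_e·A·√(4πDt)), so D = M²/(4πt·(n_e·A·C_max)²).
n_e·A·C_max = 0.34 × 17.1 × 0.981 = 5.704 kg/m.
D = 10.4²/(4π × 12.9 × 5.704²) = 0.0205 m²/day.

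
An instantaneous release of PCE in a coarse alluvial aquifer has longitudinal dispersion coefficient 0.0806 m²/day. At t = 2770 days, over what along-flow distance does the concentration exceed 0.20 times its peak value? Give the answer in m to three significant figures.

75.8 m

The plume is Gaussian with σ = √(2Dt) = √(2 × 0.0806 × 2770) = 21.13 m.
C/C_peak = exp(−Δx²/(2σ²)) = 0.20 ⇒ Δx = σ·√(−2 ln 0.20) = 21.13 × 1.794 = 37.91 m.
Width = 2Δx = 75.8 m.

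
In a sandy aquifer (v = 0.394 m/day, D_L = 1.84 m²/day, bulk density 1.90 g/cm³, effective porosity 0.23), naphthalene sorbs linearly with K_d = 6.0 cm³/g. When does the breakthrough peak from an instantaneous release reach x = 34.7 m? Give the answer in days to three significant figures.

Retardation factor R = 1 + ρ_b·K_d/n = 1 + 1.90 × 6.0/0.23 = 50.57.
Sorption retards both mechanisms: v_R = v/R = 0.007791 m/day, D_R = D/R = 0.03639 m²/day.
Peak time from v_R²t² + 2D_R t − x² = 0: t = (√(D_R² + v_R²x²) − D_R)/v_R².
√(D_R² + v_R²x²) = √(0.03639² + 0.007791² × 34.7²) = 0.2728; v_R² = 6.070e-05.
t = (0.2728 − 0.03639)/6.070e-05 = 3890 days.

3890 days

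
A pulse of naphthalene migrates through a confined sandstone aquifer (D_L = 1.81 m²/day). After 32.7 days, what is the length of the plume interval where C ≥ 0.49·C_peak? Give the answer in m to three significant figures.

The plume is Gaussian with σ = √(2Dt) = √(2 × 1.81 × 32.7) = 10.88 m.
C/C_peak = exp(−Δx²/(2σ²)) = 0.49 ⇒ Δx = σ·√(−2 ln 0.49) = 10.88 × 1.194 = 12.99 m.
Width = 2Δx = 26.0 m.

26.0 m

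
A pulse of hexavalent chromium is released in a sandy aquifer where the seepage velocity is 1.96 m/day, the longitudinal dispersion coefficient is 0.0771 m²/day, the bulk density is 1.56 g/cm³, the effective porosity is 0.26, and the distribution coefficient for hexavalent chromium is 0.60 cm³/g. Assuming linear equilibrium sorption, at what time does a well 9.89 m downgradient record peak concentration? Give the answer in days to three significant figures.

23.1 days

Retardation factor R = 1 + ρ_b·K_d/n = 1 + 1.56 × 0.60/0.26 = 4.600.
Sorption retards both mechanisms: v_R = v/R = 0.4261 m/day, D_R = D/R = 0.01676 m²/day.
Peak time from v_R²t² + 2D_R t − x² = 0: t = (√(D_R² + v_R²x²) − D_R)/v_R².
√(D_R² + v_R²x²) = √(0.01676² + 0.4261² × 9.89²) = 4.214; v_R² = 0.1816.
t = (4.214 − 0.01676)/0.1816 = 23.1 days.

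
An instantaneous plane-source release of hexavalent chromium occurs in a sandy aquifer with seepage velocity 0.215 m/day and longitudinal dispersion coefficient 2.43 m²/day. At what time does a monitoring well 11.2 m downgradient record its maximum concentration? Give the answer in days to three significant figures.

21.4 days

For the 1D instantaneous-source solution, setting ∂C/∂t = 0 at fixed x gives v²t² + 2Dt − x² = 0, so t = (√(D² + v²x²) − D)/v².
√(D² + v²x²) = √(2.43² + 0.215² × 11.2²) = 3.421; v² = 0.046225.
t = (3.421 − 2.43)/0.046225 = 21.4 days (vs. the pure-advection estimate x/v = 52.1 d).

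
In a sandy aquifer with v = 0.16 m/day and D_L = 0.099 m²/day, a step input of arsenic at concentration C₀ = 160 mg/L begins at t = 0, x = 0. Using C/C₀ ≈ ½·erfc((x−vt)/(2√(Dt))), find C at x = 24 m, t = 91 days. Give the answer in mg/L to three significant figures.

2.09 mg/L

For a continuous step input, C/C₀ ≈ ½·erfc((x−vt)/(2√(Dt))).
vt = 0.16 × 91 = 14.56 m and 2√(Dt) = 2√(0.099 × 91) = 6.003 m.
Argument (x−vt)/(2√(Dt)) = (24 − 14.56)/6.003 = 1.573; ½·erfc(1.573) = 0.01306.
C = 160 × 0.01306 = 2.09 mg/L.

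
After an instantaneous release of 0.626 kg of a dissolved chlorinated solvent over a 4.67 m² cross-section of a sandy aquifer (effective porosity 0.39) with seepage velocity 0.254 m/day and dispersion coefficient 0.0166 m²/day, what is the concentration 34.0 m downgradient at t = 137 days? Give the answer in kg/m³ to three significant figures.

For an instantaneous plane source, C(x,t) = M/(n_e·A·√(4πDt)) · exp(−(x−vt)²/(4Dt)), with n_e·A the pore (flow) area.
Plume center vt = 0.254 × 137 = 34.798 m, so the well at 34.0 m is 0.798 m upgradient of the peak.
√(4πDt) = 5.346 m, giving peak height M/(n_e·A·√(4πDt)) = 0.626/(0.39 × 4.67 × 5.346) = 0.06429 kg/m³.
(x−vt)²/(4Dt) = (-0.798)²/(4 × 0.0166 × 137) = 0.07000; exp(−0.07000) = 0.9324.
C = 0.06429 × 0.9324 = 0.0599 kg/m³.

0.0599 kg/m³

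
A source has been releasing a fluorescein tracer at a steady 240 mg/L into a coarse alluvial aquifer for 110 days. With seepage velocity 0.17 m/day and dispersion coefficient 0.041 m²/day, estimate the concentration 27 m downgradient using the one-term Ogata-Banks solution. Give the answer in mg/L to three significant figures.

0.686 mg/L

For a continuous step input, C/C₀ ≈ ½·erfc((x−vt)/(2√(Dt))).
vt = 0.17 × 110 = 18.7 m and 2√(Dt) = 2√(0.041 × 110) = 4.247 m.
Argument (x−vt)/(2√(Dt)) = (27 − 18.7)/4.247 = 1.954; ½·erfc(1.954) = 0.002860.
C = 240 × 0.002860 = 0.686 mg/L.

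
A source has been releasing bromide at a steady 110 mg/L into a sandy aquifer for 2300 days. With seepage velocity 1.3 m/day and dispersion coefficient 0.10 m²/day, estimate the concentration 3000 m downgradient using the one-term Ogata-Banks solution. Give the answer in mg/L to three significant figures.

For a continuous step input, C/C₀ ≈ ½·erfc((x−vt)/(2√(Dt))).
vt = 1.3 × 2300 = 2990 m and 2√(Dt) = 2√(0.10 × 2300) = 30.33 m.
Argument (x−vt)/(2√(Dt)) = (3000 − 2990)/30.33 = 0.3297; ½·erfc(0.3297) = 0.3205.
C = 110 × 0.3205 = 35.3 mg/L.

35.3 mg/L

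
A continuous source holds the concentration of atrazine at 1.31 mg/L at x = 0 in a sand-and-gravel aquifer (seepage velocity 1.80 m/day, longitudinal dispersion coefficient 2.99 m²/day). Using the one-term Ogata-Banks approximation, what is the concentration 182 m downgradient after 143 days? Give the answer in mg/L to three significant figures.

For a continuous step input, C/C₀ ≈ ½·erfc((x−vt)/(2√(Dt))).
vt = 1.80 × 143 = 257.4 m and 2√(Dt) = 2√(2.99 × 143) = 41.36 m.
Argument (x−vt)/(2√(Dt)) = (182 − 257.4)/41.36 = -1.823; ½·erfc(-1.823) = 0.9950.
C = 1.31 × 0.9950 = 1.30 mg/L.

1.30 mg/L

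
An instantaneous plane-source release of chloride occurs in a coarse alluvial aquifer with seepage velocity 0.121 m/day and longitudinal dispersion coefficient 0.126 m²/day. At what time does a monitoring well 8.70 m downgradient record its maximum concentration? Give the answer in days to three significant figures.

63.8 days

For the 1D instantaneous-source solution, setting ∂C/∂t = 0 at fixed x gives v²t² + 2Dt − x² = 0, so t = (√(D² + v²x²) − D)/v².
√(D² + v²x²) = √(0.126² + 0.121² × 8.70²) = 1.060; v² = 0.014641.
t = (1.060 − 0.126)/0.014641 = 63.8 days (vs. the pure-advection estimate x/v = 71.9 d).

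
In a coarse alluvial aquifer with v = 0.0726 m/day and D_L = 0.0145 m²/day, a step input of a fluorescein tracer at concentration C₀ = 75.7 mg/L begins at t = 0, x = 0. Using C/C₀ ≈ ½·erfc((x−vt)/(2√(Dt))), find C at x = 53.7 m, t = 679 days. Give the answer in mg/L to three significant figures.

For a continuous step input, C/C₀ ≈ ½·erfc((x−vt)/(2√(Dt))).
vt = 0.0726 × 679 = 49.2954 m and 2√(Dt) = 2√(0.0145 × 679) = 6.276 m.
Argument (x−vt)/(2√(Dt)) = (53.7 − 49.2954)/6.276 = 0.7018; ½·erfc(0.7018) = 0.1605.
C = 75.7 × 0.1605 = 12.1 mg/L.

12.1 mg/L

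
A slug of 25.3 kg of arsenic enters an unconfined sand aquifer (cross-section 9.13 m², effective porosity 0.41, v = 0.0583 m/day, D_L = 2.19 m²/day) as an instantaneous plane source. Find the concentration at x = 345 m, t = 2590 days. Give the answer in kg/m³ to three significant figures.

For an instantaneous plane source, C(x,t) = M/(n_e·A·√(4πDt)) · exp(−(x−vt)²/(4Dt)), with n_e·A the pore (flow) area.
Plume center vt = 0.0583 × 2590 = 150.997 m, so the well at 345 m is 194.003 m downgradient of the peak.
√(4πDt) = 267.0 m, giving peak height M/(n_e·A·√(4πDt)) = 25.3/(0.41 × 9.13 × 267.0) = 0.02531 kg/m³.
(x−vt)²/(4Dt) = (194.003)²/(4 × 2.19 × 2590) = 1.659; exp(−1.659) = 0.1903.
C = 0.02531 × 0.1903 = 0.00482 kg/m³.

0.00482 kg/m³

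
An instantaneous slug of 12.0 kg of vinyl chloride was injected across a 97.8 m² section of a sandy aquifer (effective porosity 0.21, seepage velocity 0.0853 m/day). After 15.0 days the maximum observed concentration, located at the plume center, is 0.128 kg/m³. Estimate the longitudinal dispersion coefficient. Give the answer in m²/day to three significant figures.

At the plume center C_max = M/(n_e·A·√(4πDt)), so D = M²/(4πt·(n_e·A·C_max)²).
n_e·A·C_max = 0.21 × 97.8 × 0.128 = 2.629 kg/m.
D = 12.0²/(4π × 15.0 × 2.629²) = 0.111 m²/day.

0.111 m²/day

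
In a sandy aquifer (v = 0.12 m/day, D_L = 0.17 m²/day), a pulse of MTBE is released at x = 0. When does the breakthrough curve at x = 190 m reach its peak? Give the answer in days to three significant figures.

For the 1D instantaneous-source solution, setting ∂C/∂t = 0 at fixed x gives v²t² + 2Dt − x² = 0, so t = (√(D² + v²x²) − D)/v².
√(D² + v²x²) = √(0.17² + 0.12² × 190²) = 22.80; v² = 0.0144.
t = (22.80 − 0.17)/0.0144 = 1570 days (vs. the pure-advection estimate x/v = 1580 d).

1570 days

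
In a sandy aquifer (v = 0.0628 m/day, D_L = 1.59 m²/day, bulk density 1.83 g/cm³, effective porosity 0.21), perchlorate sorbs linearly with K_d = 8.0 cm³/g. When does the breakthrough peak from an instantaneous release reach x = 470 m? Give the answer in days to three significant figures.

Retardation factor R = 1 + ρ_b·K_d/n = 1 + 1.83 × 8.0/0.21 = 70.71.
Sorption retards both mechanisms: v_R = v/R = 0.0008881 m/day, D_R = D/R = 0.02249 m²/day.
Peak time from v_R²t² + 2D_R t − x² = 0: t = (√(D_R² + v_R²x²) − D_R)/v_R².
√(D_R² + v_R²x²) = √(0.02249² + 0.0008881² × 470²) = 0.4180; v_R² = 7.887e-07.
t = (0.4180 − 0.02249)/7.887e-07 = 501000 days.

501000 days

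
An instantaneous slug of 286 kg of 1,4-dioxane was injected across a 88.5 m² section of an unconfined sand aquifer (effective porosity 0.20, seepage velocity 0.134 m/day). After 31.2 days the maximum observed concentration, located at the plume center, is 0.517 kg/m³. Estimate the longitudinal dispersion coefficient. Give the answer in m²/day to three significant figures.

2.49 m²/day

At the plume center C_max = M/(n_e·A·√(4πDt)), so D = M²/(4πt·(n_e·A·C_max)²).
n_e·A·C_max = 0.20 × 88.5 × 0.517 = 9.151 kg/m.
D = 286²/(4π × 31.2 × 9.151²) = 2.49 m²/day.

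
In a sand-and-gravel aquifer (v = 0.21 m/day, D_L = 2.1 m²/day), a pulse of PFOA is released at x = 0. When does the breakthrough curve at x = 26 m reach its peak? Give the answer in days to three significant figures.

For the 1D instantaneous-source solution, setting ∂C/∂t = 0 at fixed x gives v²t² + 2Dt − x² = 0, so t = (√(D² + v²x²) − D)/v².
√(D² + v²x²) = √(2.1² + 0.21² × 26²) = 5.850; v² = 0.0441.
t = (5.850 − 2.1)/0.0441 = 85.0 days (vs. the pure-advection estimate x/v = 124 d).

85.0 days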